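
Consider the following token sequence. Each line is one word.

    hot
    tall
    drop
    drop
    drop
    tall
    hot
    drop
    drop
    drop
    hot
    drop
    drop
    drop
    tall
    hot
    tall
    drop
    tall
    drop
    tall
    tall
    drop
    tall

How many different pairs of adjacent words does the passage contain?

24 tokens → 23 bigram windows in total.
Repeated bigrams (each contributes count−1 duplicates):
  drop drop: 6
  drop tall: 5
  tall drop: 4
  hot drop: 2
  hot tall: 2
  tall hot: 2
15 duplicate windows → 23 − 15 = 8 distinct.

8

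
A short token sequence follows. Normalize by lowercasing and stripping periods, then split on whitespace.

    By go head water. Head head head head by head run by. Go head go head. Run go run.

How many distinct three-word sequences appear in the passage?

15

19 tokens → 17 trigram windows in total.
Repeated trigrams (each contributes count−1 duplicates):
  by go head: 2
  head head head: 2
2 duplicate windows → 17 − 2 = 15 distinct.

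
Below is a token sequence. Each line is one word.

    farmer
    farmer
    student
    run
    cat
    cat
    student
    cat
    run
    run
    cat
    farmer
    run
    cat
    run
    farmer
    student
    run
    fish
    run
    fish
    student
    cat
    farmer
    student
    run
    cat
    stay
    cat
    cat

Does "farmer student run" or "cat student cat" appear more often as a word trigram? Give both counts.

"farmer student run" (3 vs 1)

"farmer student run": 3 occurrences
"cat student cat": 1 occurrence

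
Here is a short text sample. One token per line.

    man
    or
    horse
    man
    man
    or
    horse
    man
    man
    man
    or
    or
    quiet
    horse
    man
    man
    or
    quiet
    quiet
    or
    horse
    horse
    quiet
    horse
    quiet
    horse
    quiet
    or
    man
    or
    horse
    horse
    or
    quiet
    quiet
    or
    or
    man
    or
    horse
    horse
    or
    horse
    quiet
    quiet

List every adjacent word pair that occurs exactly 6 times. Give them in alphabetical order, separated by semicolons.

Bigram counts meeting the condition (exactly 6 times):
  man or: 6
  or horse: 6

man or; or horse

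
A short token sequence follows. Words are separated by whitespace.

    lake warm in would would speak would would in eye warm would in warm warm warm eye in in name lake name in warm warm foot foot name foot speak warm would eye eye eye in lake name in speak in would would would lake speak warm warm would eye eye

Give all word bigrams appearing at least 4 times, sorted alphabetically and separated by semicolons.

Bigram counts meeting the condition (at least 4 times):
  warm warm: 4
  would would: 4

warm warm; would would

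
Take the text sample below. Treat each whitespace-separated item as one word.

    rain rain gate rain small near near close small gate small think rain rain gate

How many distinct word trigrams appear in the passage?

12

15 tokens → 13 trigram windows in total.
Repeated trigrams (each contributes count−1 duplicates):
  rain rain gate: 2
1 duplicate windows → 13 − 1 = 12 distinct.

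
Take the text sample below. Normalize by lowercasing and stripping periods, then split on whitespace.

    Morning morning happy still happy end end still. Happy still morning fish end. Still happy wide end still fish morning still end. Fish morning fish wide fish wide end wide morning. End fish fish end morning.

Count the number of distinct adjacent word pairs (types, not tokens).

24

36 tokens → 35 bigram windows in total.
Repeated bigrams (each contributes count−1 duplicates):
  end still: 3
  still happy: 3
  end fish: 2
  fish end: 2
  fish morning: 2
  fish wide: 2
  happy still: 2
  morning fish: 2
  … (1 more repeated)
11 duplicate windows → 35 − 11 = 24 distinct.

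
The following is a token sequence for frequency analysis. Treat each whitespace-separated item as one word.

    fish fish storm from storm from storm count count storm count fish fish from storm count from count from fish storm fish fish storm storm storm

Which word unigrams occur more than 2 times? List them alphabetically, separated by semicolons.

Unigram counts meeting the condition (more than 2 times):
  count: 5
  fish: 7
  from: 5
  storm: 9

count; fish; from; storm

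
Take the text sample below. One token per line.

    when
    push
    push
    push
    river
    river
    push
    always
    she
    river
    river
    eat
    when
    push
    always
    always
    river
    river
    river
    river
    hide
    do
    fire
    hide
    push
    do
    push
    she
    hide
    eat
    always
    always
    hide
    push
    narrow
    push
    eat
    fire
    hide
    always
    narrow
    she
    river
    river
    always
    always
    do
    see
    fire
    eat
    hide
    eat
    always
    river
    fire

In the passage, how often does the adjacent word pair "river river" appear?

6

Scanning the 54 overlapping bigram windows for "river river":
  position 5–6: river river
  position 10–11: river river
  position 17–18: river river
  position 18–19: river river
  position 19–20: river river
  position 43–44: river river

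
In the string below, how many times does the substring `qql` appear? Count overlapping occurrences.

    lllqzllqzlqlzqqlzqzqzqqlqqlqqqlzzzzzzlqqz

4

Sliding a length-3 window over the 41 characters (39 positions):
  position 14–16: qql
  position 22–24: qql
  position 25–27: qql
  position 29–31: qql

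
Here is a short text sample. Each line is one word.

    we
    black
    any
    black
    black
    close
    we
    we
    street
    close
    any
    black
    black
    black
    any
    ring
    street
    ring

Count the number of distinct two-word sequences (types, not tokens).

18 tokens → 17 bigram windows in total.
Repeated bigrams (each contributes count−1 duplicates):
  black black: 3
  any black: 2
  black any: 2
4 duplicate windows → 17 − 4 = 13 distinct.

13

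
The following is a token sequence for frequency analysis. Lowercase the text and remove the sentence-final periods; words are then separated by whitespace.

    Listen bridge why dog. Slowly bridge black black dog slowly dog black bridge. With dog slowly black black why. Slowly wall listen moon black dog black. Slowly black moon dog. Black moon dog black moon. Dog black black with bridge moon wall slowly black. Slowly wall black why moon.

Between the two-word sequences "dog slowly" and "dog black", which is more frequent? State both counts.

"dog black" (5 vs 3)

"dog slowly": 3 occurrences
"dog black": 5 occurrences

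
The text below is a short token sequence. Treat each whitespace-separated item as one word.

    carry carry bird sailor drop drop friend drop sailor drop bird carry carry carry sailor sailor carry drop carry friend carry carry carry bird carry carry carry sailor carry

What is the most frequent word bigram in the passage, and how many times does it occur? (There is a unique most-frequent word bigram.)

"carry carry", 7 times

Bigram frequencies (highest first):
  carry carry: 7
  carry bird: 2
  sailor drop: 2
  bird carry: 2
  carry sailor: 2
  sailor carry: 2
  … (11 more, each ≤ 1)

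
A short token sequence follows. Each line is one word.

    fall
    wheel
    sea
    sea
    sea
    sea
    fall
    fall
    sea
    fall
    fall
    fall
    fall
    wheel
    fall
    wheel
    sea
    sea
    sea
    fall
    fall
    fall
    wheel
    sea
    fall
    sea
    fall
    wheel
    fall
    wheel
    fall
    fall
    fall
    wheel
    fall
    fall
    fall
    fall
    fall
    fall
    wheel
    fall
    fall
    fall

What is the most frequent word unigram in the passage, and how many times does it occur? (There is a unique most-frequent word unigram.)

Unigram frequencies (highest first):
  fall: 26
  sea: 10
  wheel: 8

"fall", 26 times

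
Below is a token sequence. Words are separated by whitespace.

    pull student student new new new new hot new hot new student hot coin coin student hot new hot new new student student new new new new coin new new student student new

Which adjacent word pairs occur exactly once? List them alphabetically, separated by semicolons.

coin coin; coin new; coin student; hot coin; new coin; pull student

Bigram counts meeting the condition (exactly once):
  coin coin: 1
  coin new: 1
  coin student: 1
  hot coin: 1
  new coin: 1
  pull student: 1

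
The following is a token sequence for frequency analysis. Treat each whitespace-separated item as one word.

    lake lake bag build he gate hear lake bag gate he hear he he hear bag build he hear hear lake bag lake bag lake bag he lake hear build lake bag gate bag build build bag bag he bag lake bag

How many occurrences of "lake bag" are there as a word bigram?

7

Scanning the 41 overlapping bigram windows for "lake bag":
  position 2–3: lake bag
  position 8–9: lake bag
  position 21–22: lake bag
  position 23–24: lake bag
  position 25–26: lake bag
  position 31–32: lake bag
  position 41–42: lake bag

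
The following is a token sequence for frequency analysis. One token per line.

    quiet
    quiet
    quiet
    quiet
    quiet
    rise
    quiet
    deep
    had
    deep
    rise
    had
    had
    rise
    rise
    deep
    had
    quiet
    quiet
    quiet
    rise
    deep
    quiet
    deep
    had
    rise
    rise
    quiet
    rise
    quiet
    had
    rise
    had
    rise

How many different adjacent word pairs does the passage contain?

15

34 tokens → 33 bigram windows in total.
Repeated bigrams (each contributes count−1 duplicates):
  quiet quiet: 6
  had rise: 4
  deep had: 3
  quiet rise: 3
  rise quiet: 3
  quiet deep: 2
  rise deep: 2
  rise had: 2
  … (1 more repeated)
18 duplicate windows → 33 − 18 = 15 distinct.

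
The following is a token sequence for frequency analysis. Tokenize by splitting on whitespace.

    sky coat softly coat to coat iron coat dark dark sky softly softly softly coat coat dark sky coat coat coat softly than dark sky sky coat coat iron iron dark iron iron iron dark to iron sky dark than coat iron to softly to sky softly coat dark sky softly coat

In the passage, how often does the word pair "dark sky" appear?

Scanning the 51 overlapping bigram windows for "dark sky":
  position 10–11: dark sky
  position 17–18: dark sky
  position 24–25: dark sky
  position 49–50: dark sky

4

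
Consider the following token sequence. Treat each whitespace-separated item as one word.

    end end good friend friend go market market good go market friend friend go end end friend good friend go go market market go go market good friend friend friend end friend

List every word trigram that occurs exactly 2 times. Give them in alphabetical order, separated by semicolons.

Trigram counts meeting the condition (exactly 2 times):
  friend friend go: 2
  go go market: 2
  go market market: 2
  good friend friend: 2

friend friend go; go go market; go market market; good friend friend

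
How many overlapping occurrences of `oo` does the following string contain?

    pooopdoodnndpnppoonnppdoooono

7

Sliding a length-2 window over the 29 characters (28 positions):
  position 2–3: oo
  position 3–4: oo
  position 7–8: oo
  position 17–18: oo
  position 24–25: oo
  position 25–26: oo
  position 26–27: oo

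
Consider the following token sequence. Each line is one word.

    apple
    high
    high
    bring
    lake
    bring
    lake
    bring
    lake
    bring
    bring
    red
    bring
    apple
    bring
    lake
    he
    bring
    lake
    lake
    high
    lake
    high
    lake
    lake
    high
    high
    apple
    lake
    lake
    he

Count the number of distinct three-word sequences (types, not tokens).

24

31 tokens → 29 trigram windows in total.
Repeated trigrams (each contributes count−1 duplicates):
  bring lake bring: 3
  lake bring lake: 2
  lake high lake: 2
  lake lake high: 2
5 duplicate windows → 29 − 5 = 24 distinct.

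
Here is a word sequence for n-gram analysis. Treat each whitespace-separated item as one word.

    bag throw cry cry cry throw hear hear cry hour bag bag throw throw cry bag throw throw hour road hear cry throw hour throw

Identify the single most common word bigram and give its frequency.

"bag throw", 3 times

Bigram frequencies (highest first):
  bag throw: 3
  throw cry: 2
  cry cry: 2
  cry throw: 2
  hear cry: 2
  throw throw: 2
  … (10 more, each ≤ 2)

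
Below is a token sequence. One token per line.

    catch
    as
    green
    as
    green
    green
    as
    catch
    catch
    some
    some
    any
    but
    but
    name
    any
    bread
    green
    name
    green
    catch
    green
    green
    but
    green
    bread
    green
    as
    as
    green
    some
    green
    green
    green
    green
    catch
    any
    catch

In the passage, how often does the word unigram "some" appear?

3

Scanning the 38 tokens for "some":
  position 10: some
  position 11: some
  position 31: some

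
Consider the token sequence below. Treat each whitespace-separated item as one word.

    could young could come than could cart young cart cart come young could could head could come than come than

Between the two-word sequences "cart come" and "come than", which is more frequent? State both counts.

"come than" (3 vs 1)

"cart come": 1 occurrence
"come than": 3 occurrences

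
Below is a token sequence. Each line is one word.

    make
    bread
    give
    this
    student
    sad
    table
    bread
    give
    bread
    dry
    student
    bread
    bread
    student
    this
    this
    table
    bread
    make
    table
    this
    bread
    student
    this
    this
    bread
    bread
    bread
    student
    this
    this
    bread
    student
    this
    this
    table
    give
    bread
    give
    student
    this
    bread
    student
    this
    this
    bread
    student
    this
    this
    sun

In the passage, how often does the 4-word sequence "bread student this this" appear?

Scanning the 48 overlapping 4-gram windows for "bread student this this":
  position 14–17: bread student this this
  position 23–26: bread student this this
  position 29–32: bread student this this
  position 33–36: bread student this this
  position 43–46: bread student this this
  position 47–50: bread student this this

6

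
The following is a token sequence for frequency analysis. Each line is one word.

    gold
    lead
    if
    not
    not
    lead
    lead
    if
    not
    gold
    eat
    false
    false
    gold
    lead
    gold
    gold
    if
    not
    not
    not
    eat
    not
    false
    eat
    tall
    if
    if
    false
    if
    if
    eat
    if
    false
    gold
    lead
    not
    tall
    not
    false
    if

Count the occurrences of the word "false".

6

Scanning the 41 tokens for "false":
  position 12: false
  position 13: false
  position 24: false
  position 29: false
  position 34: false
  position 40: false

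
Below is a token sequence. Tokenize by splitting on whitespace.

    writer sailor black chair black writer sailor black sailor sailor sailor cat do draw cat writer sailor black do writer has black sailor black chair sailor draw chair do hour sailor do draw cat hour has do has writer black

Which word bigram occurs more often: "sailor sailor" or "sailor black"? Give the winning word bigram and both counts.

"sailor black" (4 vs 2)

"sailor sailor": 2 occurrences
"sailor black": 4 occurrences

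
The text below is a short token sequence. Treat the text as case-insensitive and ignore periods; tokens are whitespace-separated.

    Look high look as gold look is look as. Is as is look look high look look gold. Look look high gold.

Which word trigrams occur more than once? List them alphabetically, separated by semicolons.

Trigram counts meeting the condition (more than once):
  look high look: 2
  look look high: 2

look high look; look look high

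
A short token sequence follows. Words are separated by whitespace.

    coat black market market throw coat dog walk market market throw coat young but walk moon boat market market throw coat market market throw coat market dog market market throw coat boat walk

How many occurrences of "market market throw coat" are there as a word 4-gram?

5

Scanning the 30 overlapping 4-gram windows for "market market throw coat":
  position 3–6: market market throw coat
  position 9–12: market market throw coat
  position 18–21: market market throw coat
  position 22–25: market market throw coat
  position 28–31: market market throw coat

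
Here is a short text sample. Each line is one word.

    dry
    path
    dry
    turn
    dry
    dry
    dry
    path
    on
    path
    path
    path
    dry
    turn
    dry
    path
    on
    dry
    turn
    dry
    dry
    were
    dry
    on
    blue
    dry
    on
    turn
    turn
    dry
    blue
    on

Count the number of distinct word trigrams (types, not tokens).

32 tokens → 30 trigram windows in total.
Repeated trigrams (each contributes count−1 duplicates):
  dry turn dry: 3
  dry path on: 2
  path dry turn: 2
  turn dry dry: 2
5 duplicate windows → 30 − 5 = 25 distinct.

25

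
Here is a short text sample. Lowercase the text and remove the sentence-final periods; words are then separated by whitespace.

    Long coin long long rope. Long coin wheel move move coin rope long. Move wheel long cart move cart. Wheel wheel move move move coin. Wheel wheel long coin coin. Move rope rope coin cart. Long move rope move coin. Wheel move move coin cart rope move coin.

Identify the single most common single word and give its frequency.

"move", 13 times

Unigram frequencies (highest first):
  move: 13
  coin: 10
  long: 8
  wheel: 7
  rope: 6
  cart: 4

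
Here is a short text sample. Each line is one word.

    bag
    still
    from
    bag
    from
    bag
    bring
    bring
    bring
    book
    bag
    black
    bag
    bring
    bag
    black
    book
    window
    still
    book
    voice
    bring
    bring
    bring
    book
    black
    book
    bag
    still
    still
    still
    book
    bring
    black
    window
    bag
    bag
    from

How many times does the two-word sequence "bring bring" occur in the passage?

4

Scanning the 37 overlapping bigram windows for "bring bring":
  position 7–8: bring bring
  position 8–9: bring bring
  position 22–23: bring bring
  position 23–24: bring bring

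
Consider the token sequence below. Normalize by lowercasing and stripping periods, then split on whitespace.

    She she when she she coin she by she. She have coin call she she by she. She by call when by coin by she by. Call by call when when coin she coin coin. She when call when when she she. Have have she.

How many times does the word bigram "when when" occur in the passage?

2

Scanning the 44 overlapping bigram windows for "when when":
  position 30–31: when when
  position 39–40: when when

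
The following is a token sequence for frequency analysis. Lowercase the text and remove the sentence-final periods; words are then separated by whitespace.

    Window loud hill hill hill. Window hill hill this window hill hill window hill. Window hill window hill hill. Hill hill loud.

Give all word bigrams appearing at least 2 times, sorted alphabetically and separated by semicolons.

hill hill; hill window; window hill

Bigram counts meeting the condition (at least 2 times):
  hill hill: 7
  hill window: 4
  window hill: 5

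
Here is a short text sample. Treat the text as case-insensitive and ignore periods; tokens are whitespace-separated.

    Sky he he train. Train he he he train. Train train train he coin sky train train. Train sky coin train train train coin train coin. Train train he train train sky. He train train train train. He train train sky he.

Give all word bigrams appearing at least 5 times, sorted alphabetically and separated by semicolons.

Bigram counts meeting the condition (at least 5 times):
  he train: 5
  train train: 14

he train; train train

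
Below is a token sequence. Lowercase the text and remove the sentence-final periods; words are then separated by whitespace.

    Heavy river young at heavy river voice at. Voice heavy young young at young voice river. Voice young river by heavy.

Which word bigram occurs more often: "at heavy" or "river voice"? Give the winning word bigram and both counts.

"at heavy": 1 occurrence
"river voice": 2 occurrences

"river voice" (2 vs 1)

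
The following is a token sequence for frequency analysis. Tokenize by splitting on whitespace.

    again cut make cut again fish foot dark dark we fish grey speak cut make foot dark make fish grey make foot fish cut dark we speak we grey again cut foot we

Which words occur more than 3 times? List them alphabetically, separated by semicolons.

cut; dark; fish; foot; make; we

Unigram counts meeting the condition (more than 3 times):
  cut: 5
  dark: 4
  fish: 4
  foot: 4
  make: 4
  we: 4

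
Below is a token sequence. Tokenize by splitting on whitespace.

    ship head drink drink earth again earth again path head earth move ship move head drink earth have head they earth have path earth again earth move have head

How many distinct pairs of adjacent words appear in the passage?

29 tokens → 28 bigram windows in total.
Repeated bigrams (each contributes count−1 duplicates):
  earth again: 3
  again earth: 2
  drink earth: 2
  earth have: 2
  earth move: 2
  have head: 2
  head drink: 2
8 duplicate windows → 28 − 8 = 20 distinct.

20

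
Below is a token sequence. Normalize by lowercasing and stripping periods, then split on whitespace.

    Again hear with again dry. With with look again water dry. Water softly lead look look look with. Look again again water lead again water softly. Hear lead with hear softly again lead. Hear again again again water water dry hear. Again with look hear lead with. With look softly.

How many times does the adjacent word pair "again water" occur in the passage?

4

Scanning the 49 overlapping bigram windows for "again water":
  position 9–10: again water
  position 21–22: again water
  position 24–25: again water
  position 37–38: again water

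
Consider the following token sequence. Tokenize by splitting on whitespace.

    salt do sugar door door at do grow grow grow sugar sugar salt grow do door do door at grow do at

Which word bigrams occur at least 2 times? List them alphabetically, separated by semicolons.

Bigram counts meeting the condition (at least 2 times):
  do door: 2
  door at: 2
  grow do: 2
  grow grow: 2

do door; door at; grow do; grow grow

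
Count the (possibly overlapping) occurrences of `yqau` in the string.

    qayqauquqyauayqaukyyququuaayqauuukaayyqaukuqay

Sliding a length-4 window over the 46 characters (43 positions):
  position 3–6: yqau
  position 14–17: yqau
  position 28–31: yqau
  position 38–41: yqau

4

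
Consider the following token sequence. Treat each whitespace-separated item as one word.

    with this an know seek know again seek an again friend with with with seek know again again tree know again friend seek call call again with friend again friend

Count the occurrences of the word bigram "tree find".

0

Scanning the 29 overlapping bigram windows for "tree find":
  (none found)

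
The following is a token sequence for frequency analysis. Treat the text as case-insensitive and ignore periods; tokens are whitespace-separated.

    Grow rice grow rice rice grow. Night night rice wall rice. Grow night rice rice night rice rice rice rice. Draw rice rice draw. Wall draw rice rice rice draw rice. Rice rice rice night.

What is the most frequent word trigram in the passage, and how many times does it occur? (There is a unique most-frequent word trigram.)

Trigram frequencies (highest first):
  rice rice rice: 5
  rice rice draw: 3
  draw rice rice: 3
  rice grow night: 2
  night rice rice: 2
  rice rice night: 2
  … (15 more, each ≤ 2)

"rice rice rice", 5 times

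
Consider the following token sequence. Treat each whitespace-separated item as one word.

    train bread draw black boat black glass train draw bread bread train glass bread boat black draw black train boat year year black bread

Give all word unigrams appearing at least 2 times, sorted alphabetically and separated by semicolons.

black; boat; bread; draw; glass; train; year

Unigram counts meeting the condition (at least 2 times):
  black: 5
  boat: 3
  bread: 5
  draw: 3
  glass: 2
  train: 4
  year: 2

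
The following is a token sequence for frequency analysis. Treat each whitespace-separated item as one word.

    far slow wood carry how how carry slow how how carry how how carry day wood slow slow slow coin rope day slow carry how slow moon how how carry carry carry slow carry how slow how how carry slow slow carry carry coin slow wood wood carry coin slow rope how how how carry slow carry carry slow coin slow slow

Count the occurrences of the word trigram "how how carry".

Scanning the 60 overlapping trigram windows for "how how carry":
  position 5–7: how how carry
  position 9–11: how how carry
  position 12–14: how how carry
  position 28–30: how how carry
  position 37–39: how how carry
  position 53–55: how how carry

6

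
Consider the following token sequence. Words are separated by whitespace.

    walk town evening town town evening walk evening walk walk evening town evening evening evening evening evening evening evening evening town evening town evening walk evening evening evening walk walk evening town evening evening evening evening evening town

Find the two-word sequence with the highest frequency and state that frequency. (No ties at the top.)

"evening evening", 13 times

Bigram frequencies (highest first):
  evening evening: 13
  town evening: 6
  evening town: 6
  evening walk: 4
  walk evening: 4
  walk walk: 2
  … (2 more, each ≤ 1)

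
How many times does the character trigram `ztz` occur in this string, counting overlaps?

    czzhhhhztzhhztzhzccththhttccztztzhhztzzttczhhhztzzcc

6

Sliding a length-3 window over the 52 characters (50 positions):
  position 8–10: ztz
  position 13–15: ztz
  position 29–31: ztz
  position 31–33: ztz
  position 36–38: ztz
  position 47–49: ztz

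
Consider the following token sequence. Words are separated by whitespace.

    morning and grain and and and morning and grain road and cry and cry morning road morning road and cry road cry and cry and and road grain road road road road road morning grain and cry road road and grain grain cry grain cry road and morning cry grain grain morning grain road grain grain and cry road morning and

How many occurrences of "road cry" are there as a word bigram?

1

Scanning the 60 overlapping bigram windows for "road cry":
  position 21–22: road cry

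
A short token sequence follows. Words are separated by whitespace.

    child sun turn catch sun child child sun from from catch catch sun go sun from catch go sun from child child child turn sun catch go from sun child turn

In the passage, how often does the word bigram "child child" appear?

Scanning the 30 overlapping bigram windows for "child child":
  position 6–7: child child
  position 21–22: child child
  position 22–23: child child

3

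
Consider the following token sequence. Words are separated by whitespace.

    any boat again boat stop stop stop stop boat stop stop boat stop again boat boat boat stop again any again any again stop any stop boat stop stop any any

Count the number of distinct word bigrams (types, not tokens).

14

31 tokens → 30 bigram windows in total.
Repeated bigrams (each contributes count−1 duplicates):
  boat stop: 5
  stop stop: 5
  stop boat: 3
  again any: 2
  again boat: 2
  any again: 2
  boat boat: 2
  stop again: 2
  … (1 more repeated)
16 duplicate windows → 30 − 16 = 14 distinct.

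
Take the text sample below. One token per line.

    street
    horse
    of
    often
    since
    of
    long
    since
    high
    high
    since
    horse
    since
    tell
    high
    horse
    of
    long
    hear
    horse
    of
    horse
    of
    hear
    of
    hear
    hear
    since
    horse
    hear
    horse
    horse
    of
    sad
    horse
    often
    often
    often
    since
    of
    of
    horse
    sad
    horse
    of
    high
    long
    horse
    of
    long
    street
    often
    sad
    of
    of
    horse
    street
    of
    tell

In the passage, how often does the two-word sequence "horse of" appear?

Scanning the 58 overlapping bigram windows for "horse of":
  position 2–3: horse of
  position 16–17: horse of
  position 20–21: horse of
  position 22–23: horse of
  position 32–33: horse of
  position 44–45: horse of
  position 48–49: horse of

7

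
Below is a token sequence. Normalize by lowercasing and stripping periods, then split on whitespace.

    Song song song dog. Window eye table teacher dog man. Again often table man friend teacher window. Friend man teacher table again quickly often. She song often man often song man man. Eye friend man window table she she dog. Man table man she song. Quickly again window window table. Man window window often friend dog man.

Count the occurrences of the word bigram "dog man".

Scanning the 56 overlapping bigram windows for "dog man":
  position 9–10: dog man
  position 40–41: dog man
  position 56–57: dog man

3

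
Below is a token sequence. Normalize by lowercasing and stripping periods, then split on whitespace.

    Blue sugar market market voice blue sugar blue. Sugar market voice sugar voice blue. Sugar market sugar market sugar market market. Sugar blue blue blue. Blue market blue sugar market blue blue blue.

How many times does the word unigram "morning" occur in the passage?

Scanning the 33 tokens for "morning":
  (none found)

0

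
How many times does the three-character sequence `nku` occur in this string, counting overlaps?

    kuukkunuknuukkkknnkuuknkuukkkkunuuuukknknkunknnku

Sliding a length-3 window over the 49 characters (47 positions):
  position 18–20: nku
  position 23–25: nku
  position 41–43: nku
  position 47–49: nku

4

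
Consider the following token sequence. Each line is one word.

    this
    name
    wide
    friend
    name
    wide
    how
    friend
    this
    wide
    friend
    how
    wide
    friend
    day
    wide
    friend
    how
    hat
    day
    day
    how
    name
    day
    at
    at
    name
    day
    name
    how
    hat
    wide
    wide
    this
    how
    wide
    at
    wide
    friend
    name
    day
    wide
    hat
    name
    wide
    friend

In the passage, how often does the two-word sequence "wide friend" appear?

6

Scanning the 45 overlapping bigram windows for "wide friend":
  position 3–4: wide friend
  position 10–11: wide friend
  position 13–14: wide friend
  position 16–17: wide friend
  position 38–39: wide friend
  position 45–46: wide friend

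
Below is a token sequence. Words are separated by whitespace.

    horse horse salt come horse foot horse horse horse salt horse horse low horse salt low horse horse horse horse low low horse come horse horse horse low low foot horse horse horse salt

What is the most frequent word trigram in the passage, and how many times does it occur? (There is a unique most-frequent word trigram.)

Trigram frequencies (highest first):
  horse horse horse: 5
  horse horse salt: 3
  horse horse low: 3
  foot horse horse: 2
  horse low low: 2
  horse salt come: 1
  … (16 more, each ≤ 1)

"horse horse horse", 5 times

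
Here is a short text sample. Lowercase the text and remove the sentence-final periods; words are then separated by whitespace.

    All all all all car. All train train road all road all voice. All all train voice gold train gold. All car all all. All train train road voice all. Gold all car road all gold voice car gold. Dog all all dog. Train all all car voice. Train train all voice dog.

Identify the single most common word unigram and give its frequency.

Unigram frequencies (highest first):
  all: 21
  train: 9
  voice: 6
  car: 5
  gold: 5
  road: 4
  … (1 more, each ≤ 3)

"all", 21 times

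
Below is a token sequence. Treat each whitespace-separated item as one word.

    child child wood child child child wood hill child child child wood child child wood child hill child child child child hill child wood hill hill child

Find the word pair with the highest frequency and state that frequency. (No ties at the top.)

"child child", 9 times

Bigram frequencies (highest first):
  child child: 9
  child wood: 5
  hill child: 4
  wood child: 3
  wood hill: 2
  child hill: 2
  … (1 more, each ≤ 1)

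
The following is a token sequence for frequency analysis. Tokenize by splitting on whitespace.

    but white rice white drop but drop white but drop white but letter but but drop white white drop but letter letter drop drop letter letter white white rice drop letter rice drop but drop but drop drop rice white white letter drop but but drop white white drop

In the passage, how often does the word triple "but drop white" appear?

4

Scanning the 47 overlapping trigram windows for "but drop white":
  position 6–8: but drop white
  position 9–11: but drop white
  position 15–17: but drop white
  position 45–47: but drop white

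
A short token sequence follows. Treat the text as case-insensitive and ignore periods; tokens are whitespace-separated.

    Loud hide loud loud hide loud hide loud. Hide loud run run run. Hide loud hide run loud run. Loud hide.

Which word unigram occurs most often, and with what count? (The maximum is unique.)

"loud", 9 times

Unigram frequencies (highest first):
  loud: 9
  hide: 7
  run: 5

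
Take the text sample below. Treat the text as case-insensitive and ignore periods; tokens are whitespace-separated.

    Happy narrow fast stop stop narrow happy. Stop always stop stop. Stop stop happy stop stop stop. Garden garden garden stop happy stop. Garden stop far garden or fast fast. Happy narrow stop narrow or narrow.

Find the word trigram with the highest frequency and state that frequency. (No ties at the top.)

Trigram frequencies (highest first):
  stop stop stop: 3
  stop happy stop: 2
  happy narrow fast: 1
  narrow fast stop: 1
  fast stop stop: 1
  stop stop narrow: 1
  … (25 more, each ≤ 1)

"stop stop stop", 3 times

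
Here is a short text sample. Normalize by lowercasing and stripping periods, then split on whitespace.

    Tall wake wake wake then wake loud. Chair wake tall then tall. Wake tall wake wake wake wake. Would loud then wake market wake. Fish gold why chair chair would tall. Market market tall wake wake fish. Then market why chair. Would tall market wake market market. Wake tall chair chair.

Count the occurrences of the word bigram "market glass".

0

Scanning the 50 overlapping bigram windows for "market glass":
  (none found)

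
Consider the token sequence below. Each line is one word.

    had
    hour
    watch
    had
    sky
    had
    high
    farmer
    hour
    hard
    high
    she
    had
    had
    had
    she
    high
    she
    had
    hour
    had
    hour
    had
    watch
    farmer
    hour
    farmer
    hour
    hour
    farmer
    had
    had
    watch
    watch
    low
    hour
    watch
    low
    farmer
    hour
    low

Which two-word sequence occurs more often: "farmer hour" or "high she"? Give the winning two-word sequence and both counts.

"farmer hour": 4 occurrences
"high she": 2 occurrences

"farmer hour" (4 vs 2)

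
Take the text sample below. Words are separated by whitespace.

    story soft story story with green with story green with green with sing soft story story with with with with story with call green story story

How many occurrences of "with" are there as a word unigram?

9

Scanning the 26 tokens for "with":
  position 5: with
  position 7: with
  position 10: with
  position 12: with
  position 17: with
  position 18: with
  position 19: with
  position 20: with
  position 22: with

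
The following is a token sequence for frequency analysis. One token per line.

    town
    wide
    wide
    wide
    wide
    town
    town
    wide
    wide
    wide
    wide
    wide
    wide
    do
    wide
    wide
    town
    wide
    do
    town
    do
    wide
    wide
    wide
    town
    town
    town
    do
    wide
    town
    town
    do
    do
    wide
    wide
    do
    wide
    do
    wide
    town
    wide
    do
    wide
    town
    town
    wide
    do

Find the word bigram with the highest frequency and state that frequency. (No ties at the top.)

Bigram frequencies (highest first):
  wide wide: 12
  do wide: 7
  wide town: 6
  wide do: 6
  town wide: 5
  town town: 5
  … (3 more, each ≤ 3)

"wide wide", 12 times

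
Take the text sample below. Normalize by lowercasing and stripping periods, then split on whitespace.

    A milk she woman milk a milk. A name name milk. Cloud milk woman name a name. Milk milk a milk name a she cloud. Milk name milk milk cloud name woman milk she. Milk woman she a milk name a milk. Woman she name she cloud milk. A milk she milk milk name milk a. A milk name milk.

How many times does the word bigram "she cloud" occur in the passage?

2

Scanning the 59 overlapping bigram windows for "she cloud":
  position 24–25: she cloud
  position 46–47: she cloud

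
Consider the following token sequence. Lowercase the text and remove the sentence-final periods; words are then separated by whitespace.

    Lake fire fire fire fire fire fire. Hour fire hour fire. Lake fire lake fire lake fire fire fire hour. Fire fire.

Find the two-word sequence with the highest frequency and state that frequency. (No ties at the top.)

Bigram frequencies (highest first):
  fire fire: 8
  lake fire: 4
  fire hour: 3
  hour fire: 3
  fire lake: 3

"fire fire", 8 times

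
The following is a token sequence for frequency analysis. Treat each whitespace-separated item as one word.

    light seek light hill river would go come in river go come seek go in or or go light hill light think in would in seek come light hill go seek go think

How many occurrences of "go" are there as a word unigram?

6

Scanning the 33 tokens for "go":
  position 7: go
  position 11: go
  position 14: go
  position 18: go
  position 30: go
  position 32: go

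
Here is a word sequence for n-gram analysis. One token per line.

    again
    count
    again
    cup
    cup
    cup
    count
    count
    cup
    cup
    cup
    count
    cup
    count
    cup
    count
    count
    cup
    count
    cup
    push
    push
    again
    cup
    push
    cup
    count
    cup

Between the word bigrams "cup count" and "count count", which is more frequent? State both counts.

"cup count": 6 occurrences
"count count": 2 occurrences

"cup count" (6 vs 2)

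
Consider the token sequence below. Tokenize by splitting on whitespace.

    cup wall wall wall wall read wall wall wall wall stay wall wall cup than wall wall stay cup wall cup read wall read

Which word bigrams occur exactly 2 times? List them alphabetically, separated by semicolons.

Bigram counts meeting the condition (exactly 2 times):
  cup wall: 2
  read wall: 2
  wall cup: 2
  wall read: 2
  wall stay: 2

cup wall; read wall; wall cup; wall read; wall stay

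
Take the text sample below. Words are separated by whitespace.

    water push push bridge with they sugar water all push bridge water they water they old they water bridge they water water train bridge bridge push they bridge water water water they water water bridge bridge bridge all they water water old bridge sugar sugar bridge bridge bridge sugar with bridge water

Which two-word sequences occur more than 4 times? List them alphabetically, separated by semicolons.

bridge bridge; they water; water water

Bigram counts meeting the condition (more than 4 times):
  bridge bridge: 5
  they water: 5
  water water: 5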